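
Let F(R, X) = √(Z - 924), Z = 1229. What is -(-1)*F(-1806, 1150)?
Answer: √305 ≈ 17.464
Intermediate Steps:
F(R, X) = √305 (F(R, X) = √(1229 - 924) = √305)
-(-1)*F(-1806, 1150) = -(-1)*√305 = √305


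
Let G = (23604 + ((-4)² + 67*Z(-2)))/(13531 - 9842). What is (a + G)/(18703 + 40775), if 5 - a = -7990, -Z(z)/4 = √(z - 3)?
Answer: 29517175/219414342 - 134*I*√5/109707171 ≈ 0.13453 - 2.7312e-6*I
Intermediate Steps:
Z(z) = -4*√(-3 + z) (Z(z) = -4*√(z - 3) = -4*√(-3 + z))
a = 7995 (a = 5 - 1*(-7990) = 5 + 7990 = 7995)
G = 23620/3689 - 268*I*√5/3689 (G = (23604 + ((-4)² + 67*(-4*√(-3 - 2))))/(13531 - 9842) = (23604 + (16 + 67*(-4*I*√5)))/3689 = (23604 + (16 + 67*(-4*I*√5)))*(1/3689) = (23604 + (16 - 268*I*√5))*(1/3689) = (23620 - 268*I*√5)*(1/3689) = 23620/3689 - 268*I*√5/3689 ≈ 6.4028 - 0.16245*I)
(a + G)/(18703 + 40775) = (7995 + (23620/3689 - 268*I*√5/3689))/(18703 + 40775) = (29517175/3689 - 268*I*√5/3689)/59478 = (29517175/3689 - 268*I*√5/3689)*(1/59478) = 29517175/219414342 - 134*I*√5/109707171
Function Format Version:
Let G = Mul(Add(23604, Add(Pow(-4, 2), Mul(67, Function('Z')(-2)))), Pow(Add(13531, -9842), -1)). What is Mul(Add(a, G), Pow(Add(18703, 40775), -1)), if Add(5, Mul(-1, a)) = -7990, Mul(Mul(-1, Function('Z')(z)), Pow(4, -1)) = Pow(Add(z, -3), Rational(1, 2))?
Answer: Add(Rational(29517175, 219414342), Mul(Rational(-134, 109707171), I, Pow(5, Rational(1, 2)))) ≈ Add(0.13453, Mul(-2.7312e-6, I))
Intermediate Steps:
Function('Z')(z) = Mul(-4, Pow(Add(-3, z), Rational(1, 2))) (Function('Z')(z) = Mul(-4, Pow(Add(z, -3), Rational(1, 2))) = Mul(-4, Pow(Add(-3, z), Rational(1, 2))))
a = 7995 (a = Add(5, Mul(-1, -7990)) = Add(5, 7990) = 7995)
G = Add(Rational(23620, 3689), Mul(Rational(-268, 3689), I, Pow(5, Rational(1, 2)))) (G = Mul(Add(23604, Add(Pow(-4, 2), Mul(67, Mul(-4, Pow(Add(-3, -2), Rational(1, 2)))))), Pow(Add(13531, -9842), -1)) = Mul(Add(23604, Add(16, Mul(67, Mul(-4, Pow(-5, Rational(1, 2)))))), Pow(3689, -1)) = Mul(Add(23604, Add(16, Mul(67, Mul(-4, Mul(I, Pow(5, Rational(1, 2))))))), Rational(1, 3689)) = Mul(Add(23604, Add(16, Mul(67, Mul(-4, I, Pow(5, Rational(1, 2)))))), Rational(1, 3689)) = Mul(Add(23604, Add(16, Mul(-268, I, Pow(5, Rational(1, 2))))), Rational(1, 3689)) = Mul(Add(23620, Mul(-268, I, Pow(5, Rational(1, 2)))), Rational(1, 3689)) = Add(Rational(23620, 3689), Mul(Rational(-268, 3689), I, Pow(5, Rational(1, 2)))) ≈ Add(6.4028, Mul(-0.16245, I)))
Mul(Add(a, G), Pow(Add(18703, 40775), -1)) = Mul(Add(7995, Add(Rational(23620, 3689), Mul(Rational(-268, 3689), I, Pow(5, Rational(1, 2))))), Pow(Add(18703, 40775), -1)) = Mul(Add(Rational(29517175, 3689), Mul(Rational(-268, 3689), I, Pow(5, Rational(1, 2)))), Pow(59478, -1)) = Mul(Add(Rational(29517175, 3689), Mul(Rational(-268, 3689), I, Pow(5, Rational(1, 2)))), Rational(1, 59478)) = Add(Rational(29517175, 219414342), Mul(Rational(-134, 109707171), I, Pow(5, Rational(1, 2))))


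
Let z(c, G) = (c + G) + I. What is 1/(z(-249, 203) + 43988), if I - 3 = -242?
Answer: 1/43703 ≈ 2.2882e-5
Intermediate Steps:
I = -239 (I = 3 - 242 = -239)
z(c, G) = -239 + G + c (z(c, G) = (c + G) - 239 = (G + c) - 239 = -239 + G + c)
1/(z(-249, 203) + 43988) = 1/((-239 + 203 - 249) + 43988) = 1/(-285 + 43988) = 1/43703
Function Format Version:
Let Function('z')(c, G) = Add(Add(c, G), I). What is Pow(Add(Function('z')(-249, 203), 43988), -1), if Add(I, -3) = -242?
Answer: Rational(1, 43703) ≈ 2.2882e-5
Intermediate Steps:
I = -239 (I = Add(3, -242) = -239)
Function('z')(c, G) = Add(-239, G, c) (Function('z')(c, G) = Add(Add(c, G), -239) = Add(Add(G, c), -239) = Add(-239, G, c))
Pow(Add(Function('z')(-249, 203), 43988), -1) = Pow(Add(Add(-239, 203, -249), 43988), -1) = Pow(Add(-285, 43988), -1) = Pow(43703, -1) = Rational(1, 43703)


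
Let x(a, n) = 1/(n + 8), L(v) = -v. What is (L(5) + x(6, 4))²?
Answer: 3481/144 ≈ 24.174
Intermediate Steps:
x(a, n) = 1/(8 + n)
(L(5) + x(6, 4))² = (-1*5 + 1/(8 + 4))² = (-5 + 1/12)² = (-59/12)² = 3481/144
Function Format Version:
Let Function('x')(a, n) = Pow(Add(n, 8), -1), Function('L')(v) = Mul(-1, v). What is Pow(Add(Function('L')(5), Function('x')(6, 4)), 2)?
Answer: Rational(3481, 144) ≈ 24.174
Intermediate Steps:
Function('x')(a, n) = Pow(Add(8, n), -1)
Pow(Add(Function('L')(5), Function('x')(6, 4)), 2) = Pow(Add(Mul(-1, 5), Pow(Add(8, 4), -1)), 2) = Pow(Add(-5, Pow(12, -1)), 2) = Pow(Add(-5, Rational(1, 12)), 2) = Pow(Rational(-59, 12), 2) = Rational(3481, 144)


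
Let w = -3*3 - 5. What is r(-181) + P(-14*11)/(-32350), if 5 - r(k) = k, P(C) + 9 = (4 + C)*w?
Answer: 6015009/32350 ≈ 185.94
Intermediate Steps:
w = -14 (w = -9 - 5 = -14)
P(C) = -65 - 14*C (P(C) = -9 + (4 + C)*(-14) = -9 + (-56 - 14*C) = -65 - 14*C)
r(k) = 5 - k
r(-181) + P(-14*11)/(-32350) = (5 - 1*(-181)) + (-65 - (-196)*11)/(-32350) = (5 + 181) + (-65 - 14*(-154))*(-1/32350) = 186 + (-65 + 2156)*(-1/32350) = 186 + 2091*(-1/32350) = 186 - 2091/32350 = 6015009/32350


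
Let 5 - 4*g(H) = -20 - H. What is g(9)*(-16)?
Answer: -136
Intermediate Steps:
g(H) = 25/4 + H/4 (g(H) = 5/4 - (-20 - H)/4 = 5/4 + (5 + H/4) = 25/4 + H/4)
g(9)*(-16) = (25/4 + (1/4)*9)*(-16) = (25/4 + 9/4)*(-16) = (17/2)*(-16) = -136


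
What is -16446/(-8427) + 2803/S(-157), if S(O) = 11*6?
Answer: 8235439/185394 ≈ 44.421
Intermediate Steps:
S(O) = 66
-16446/(-8427) + 2803/S(-157) = -16446/(-8427) + 2803/66 = -16446*(-1/8427) + 2803*(1/66) = 5482/2809 + 2803/66 = 8235439/185394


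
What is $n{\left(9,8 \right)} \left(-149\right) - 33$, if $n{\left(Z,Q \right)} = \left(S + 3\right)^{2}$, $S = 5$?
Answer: $-9569$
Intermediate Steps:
$n{\left(Z,Q \right)} = 64$ ($n{\left(Z,Q \right)} = \left(5 + 3\right)^{2} = 8^{2} = 64$)
$n{\left(9,8 \right)} \left(-149\right) - 33 = 64 \left(-149\right) - 33 = -9536 - 33 = -9569$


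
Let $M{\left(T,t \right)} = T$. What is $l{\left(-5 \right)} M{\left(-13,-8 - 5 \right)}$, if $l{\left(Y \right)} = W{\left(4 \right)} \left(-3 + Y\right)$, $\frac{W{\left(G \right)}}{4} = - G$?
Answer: $-1664$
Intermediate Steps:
$W{\left(G \right)} = - 4 G$ ($W{\left(G \right)} = 4 \left(- G\right) = - 4 G$)
$l{\left(Y \right)} = 48 - 16 Y$ ($l{\left(Y \right)} = \left(-4\right) 4 \left(-3 + Y\right) = - 16 \left(-3 + Y\right) = 48 - 16 Y$)
$l{\left(-5 \right)} M{\left(-13,-8 - 5 \right)} = \left(48 - -80\right) \left(-13\right) = \left(48 + 80\right) \left(-13\right) = 128 \left(-13\right) = -1664$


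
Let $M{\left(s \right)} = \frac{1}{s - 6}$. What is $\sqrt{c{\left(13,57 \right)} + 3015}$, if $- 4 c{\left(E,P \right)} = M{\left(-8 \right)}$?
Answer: $\frac{\sqrt{2363774}}{28} \approx 54.909$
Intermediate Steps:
$M{\left(s \right)} = \frac{1}{-6 + s}$
$c{\left(E,P \right)} = \frac{1}{56}$ ($c{\left(E,P \right)} = - \frac{1}{4 \left(-6 - 8\right)} = - \frac{1}{4 \left(-14\right)} = \left(- \frac{1}{4}\right) \left(- \frac{1}{14}\right) = \frac{1}{56}$)
$\sqrt{c{\left(13,57 \right)} + 3015} = \sqrt{\frac{1}{56} + 3015} = \sqrt{\frac{168841}{56}} = \frac{\sqrt{2363774}}{28}$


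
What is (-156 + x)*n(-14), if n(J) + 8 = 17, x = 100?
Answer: -504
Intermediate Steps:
n(J) = 9 (n(J) = -8 + 17 = 9)
(-156 + x)*n(-14) = (-156 + 100)*9 = -56*9 = -504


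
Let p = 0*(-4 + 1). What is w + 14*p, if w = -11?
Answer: -11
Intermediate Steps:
p = 0 (p = 0*(-3) = 0)
w + 14*p = -11 + 14*0 = -11 + 0 = -11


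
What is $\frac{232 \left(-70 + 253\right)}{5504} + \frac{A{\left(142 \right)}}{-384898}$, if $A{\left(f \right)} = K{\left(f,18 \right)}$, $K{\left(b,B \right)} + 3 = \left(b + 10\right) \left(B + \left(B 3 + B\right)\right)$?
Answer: $\frac{1016621955}{132404912} \approx 7.6781$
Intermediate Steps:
$K{\left(b,B \right)} = -3 + 5 B \left(10 + b\right)$ ($K{\left(b,B \right)} = -3 + \left(b + 10\right) \left(B + \left(B 3 + B\right)\right) = -3 + \left(10 + b\right) \left(B + \left(3 B + B\right)\right) = -3 + \left(10 + b\right) \left(B + 4 B\right) = -3 + \left(10 + b\right) 5 B = -3 + 5 B \left(10 + b\right)$)
$A{\left(f \right)} = 897 + 90 f$ ($A{\left(f \right)} = -3 + 50 \cdot 18 + 5 \cdot 18 f = -3 + 900 + 90 f = 897 + 90 f$)
$\frac{232 \left(-70 + 253\right)}{5504} + \frac{A{\left(142 \right)}}{-384898} = \frac{232 \left(-70 + 253\right)}{5504} + \frac{897 + 90 \cdot 142}{-384898} = 232 \cdot 183 \cdot \frac{1}{5504} + \left(897 + 12780\right) \left(- \frac{1}{384898}\right) = 42456 \cdot \frac{1}{5504} + 13677 \left(- \frac{1}{384898}\right) = \frac{5307}{688} - \frac{13677}{384898} = \frac{1016621955}{132404912}$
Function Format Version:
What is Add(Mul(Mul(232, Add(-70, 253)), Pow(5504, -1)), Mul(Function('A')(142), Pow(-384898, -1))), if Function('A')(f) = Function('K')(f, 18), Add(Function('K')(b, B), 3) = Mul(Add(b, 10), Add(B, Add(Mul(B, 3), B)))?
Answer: Rational(1016621955, 132404912) ≈ 7.6781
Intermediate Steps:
Function('K')(b, B) = Add(-3, Mul(5, B, Add(10, b))) (Function('K')(b, B) = Add(-3, Mul(Add(b, 10), Add(B, Add(Mul(B, 3), B)))) = Add(-3, Mul(Add(10, b), Add(B, Add(Mul(3, B), B)))) = Add(-3, Mul(Add(10, b), Add(B, Mul(4, B)))) = Add(-3, Mul(Add(10, b), Mul(5, B))) = Add(-3, Mul(5, B, Add(10, b))))
Function('A')(f) = Add(897, Mul(90, f)) (Function('A')(f) = Add(-3, Mul(50, 18), Mul(5, 18, f)) = Add(-3, 900, Mul(90, f)) = Add(897, Mul(90, f)))
Add(Mul(Mul(232, Add(-70, 253)), Pow(5504, -1)), Mul(Function('A')(142), Pow(-384898, -1))) = Add(Mul(Mul(232, Add(-70, 253)), Pow(5504, -1)), Mul(Add(897, Mul(90, 142)), Pow(-384898, -1))) = Add(Mul(Mul(232, 183), Rational(1, 5504)), Mul(Add(897, 12780), Rational(-1, 384898))) = Add(Mul(42456, Rational(1, 5504)), Mul(13677, Rational(-1, 384898))) = Add(Rational(5307, 688), Rational(-13677, 384898)) = Rational(1016621955, 132404912)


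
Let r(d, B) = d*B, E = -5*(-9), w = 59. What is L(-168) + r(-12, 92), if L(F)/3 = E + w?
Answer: -792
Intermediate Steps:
E = 45
L(F) = 312 (L(F) = 3*(45 + 59) = 3*104 = 312)
r(d, B) = B*d
L(-168) + r(-12, 92) = 312 + 92*(-12) = 312 - 1104 = -792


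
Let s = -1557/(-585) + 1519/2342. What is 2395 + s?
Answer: 365094751/152230 ≈ 2398.3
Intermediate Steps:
s = 503901/152230 (s = -1557*(-1/585) + 1519*(1/2342) = 173/65 + 1519/2342 = 503901/152230 ≈ 3.3101)
2395 + s = 2395 + 503901/152230 = 365094751/152230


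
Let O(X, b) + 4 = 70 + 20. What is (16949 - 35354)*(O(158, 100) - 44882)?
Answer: 824470380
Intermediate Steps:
O(X, b) = 86 (O(X, b) = -4 + (70 + 20) = -4 + 90 = 86)
(16949 - 35354)*(O(158, 100) - 44882) = (16949 - 35354)*(86 - 44882) = -18405*(-44796) = 824470380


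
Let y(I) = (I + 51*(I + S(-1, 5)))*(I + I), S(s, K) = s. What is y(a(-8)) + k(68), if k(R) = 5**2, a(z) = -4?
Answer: 2097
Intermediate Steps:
k(R) = 25
y(I) = 2*I*(-51 + 52*I) (y(I) = (I + 51*(I - 1))*(I + I) = (I + 51*(-1 + I))*(2*I) = (I + (-51 + 51*I))*(2*I) = (-51 + 52*I)*(2*I) = 2*I*(-51 + 52*I))
y(a(-8)) + k(68) = 2*(-4)*(-51 + 52*(-4)) + 25 = 2*(-4)*(-51 - 208) + 25 = 2*(-4)*(-259) + 25 = 2072 + 25 = 2097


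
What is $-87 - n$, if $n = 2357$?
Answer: $-2444$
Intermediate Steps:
$-87 - n = -87 - 2357 = -2444$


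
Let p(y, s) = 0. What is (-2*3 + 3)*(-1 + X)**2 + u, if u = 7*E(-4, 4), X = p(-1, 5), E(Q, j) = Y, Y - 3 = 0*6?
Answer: 18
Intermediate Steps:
Y = 3 (Y = 3 + 0*6 = 3 + 0 = 3)
E(Q, j) = 3
X = 0
u = 21 (u = 7*3 = 21)
(-2*3 + 3)*(-1 + X)**2 + u = (-2*3 + 3)*(-1 + 0)**2 + 21 = (-6 + 3)*(-1)**2 + 21 = -3*1 + 21 = -3 + 21 = 18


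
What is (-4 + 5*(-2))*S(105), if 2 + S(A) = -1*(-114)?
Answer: -1568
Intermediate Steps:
S(A) = 112 (S(A) = -2 - 1*(-114) = -2 + 114 = 112)
(-4 + 5*(-2))*S(105) = (-4 + 5*(-2))*112 = (-4 - 10)*112 = -14*112 = -1568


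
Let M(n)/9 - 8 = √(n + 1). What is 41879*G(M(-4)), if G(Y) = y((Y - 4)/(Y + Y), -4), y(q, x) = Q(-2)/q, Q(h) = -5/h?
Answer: 1076080905/4867 - 7538220*I*√3/4867 ≈ 2.211e+5 - 2682.7*I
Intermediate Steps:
y(q, x) = 5/(2*q) (y(q, x) = (-5/(-2))/q = (-5*(-½))/q = 5/(2*q))
M(n) = 72 + 9*√(1 + n) (M(n) = 72 + 9*√(n + 1) = 72 + 9*√(1 + n))
G(Y) = 5*Y/(-4 + Y) (G(Y) = 5/(2*(((Y - 4)/(Y + Y)))) = 5/(2*(((-4 + Y)/((2*Y))))) = 5/(2*(((-4 + Y)*(1/(2*Y))))) = 5/(2*(((-4 + Y)/(2*Y)))) = 5*(2*Y/(-4 + Y))/2 = 5*Y/(-4 + Y))
41879*G(M(-4)) = 41879*(5*(72 + 9*√(1 - 4))/(-4 + (72 + 9*√(1 - 4)))) = 41879*(5*(72 + 9*√(-3))/(-4 + (72 + 9*√(-3)))) = 41879*(5*(72 + 9*(I*√3))/(-4 + (72 + 9*(I*√3)))) = 41879*(5*(72 + 9*I*√3)/(-4 + (72 + 9*I*√3))) = 41879*(5*(72 + 9*I*√3)/(68 + 9*I*√3)) = 209395*(72 + 9*I*√3)/(68 + 9*I*√3)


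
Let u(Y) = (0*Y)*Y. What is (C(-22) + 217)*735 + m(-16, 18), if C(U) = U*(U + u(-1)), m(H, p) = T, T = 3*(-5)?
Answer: 515220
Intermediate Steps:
T = -15
u(Y) = 0 (u(Y) = 0*Y = 0)
m(H, p) = -15
C(U) = U**2 (C(U) = U*(U + 0) = U*U = U**2)
(C(-22) + 217)*735 + m(-16, 18) = ((-22)**2 + 217)*735 - 15 = (484 + 217)*735 - 15 = 701*735 - 15 = 515235 - 15 = 515220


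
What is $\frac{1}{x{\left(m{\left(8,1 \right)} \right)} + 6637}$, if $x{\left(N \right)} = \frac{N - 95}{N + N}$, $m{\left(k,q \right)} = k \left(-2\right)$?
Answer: $\frac{32}{212495} \approx 0.00015059$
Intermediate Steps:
$m{\left(k,q \right)} = - 2 k$
$x{\left(N \right)} = \frac{-95 + N}{2 N}$
$\frac{1}{x{\left(m{\left(8,1 \right)} \right)} + 6637} = \frac{1}{\frac{-95 - 16}{2 \left(\left(-2\right) 8\right)} + 6637} = \frac{1}{\frac{-95 - 16}{2 \left(-16\right)} + 6637} = \frac{1}{\frac{1}{2} \left(- \frac{1}{16}\right) \left(-111\right) + 6637} = \frac{1}{\frac{111}{32} + 6637} = \frac{1}{\frac{212495}{32}} = \frac{32}{212495}$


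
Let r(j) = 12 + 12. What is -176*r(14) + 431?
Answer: -3793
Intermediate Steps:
r(j) = 24
-176*r(14) + 431 = -176*24 + 431 = -4224 + 431 = -3793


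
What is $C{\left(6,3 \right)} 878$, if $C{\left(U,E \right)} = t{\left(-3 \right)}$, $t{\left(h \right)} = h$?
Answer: $-2634$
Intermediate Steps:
$C{\left(U,E \right)} = -3$
$C{\left(6,3 \right)} 878 = \left(-3\right) 878 = -2634$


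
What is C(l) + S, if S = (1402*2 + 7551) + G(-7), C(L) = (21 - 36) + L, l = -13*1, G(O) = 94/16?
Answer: 82663/8 ≈ 10333.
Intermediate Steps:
G(O) = 47/8 (G(O) = 94*(1/16) = 47/8)
l = -13
C(L) = -15 + L
S = 82887/8 (S = (1402*2 + 7551) + 47/8 = (2804 + 7551) + 47/8 = 10355 + 47/8 = 82887/8 ≈ 10361.)
C(l) + S = (-15 - 13) + 82887/8 = -28 + 82887/8 = 82663/8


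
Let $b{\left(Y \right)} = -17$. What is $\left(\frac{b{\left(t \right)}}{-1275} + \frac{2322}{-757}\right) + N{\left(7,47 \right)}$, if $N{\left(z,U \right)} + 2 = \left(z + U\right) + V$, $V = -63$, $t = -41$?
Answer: $- \frac{797918}{56775} \approx -14.054$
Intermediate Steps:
$N{\left(z,U \right)} = -65 + U + z$ ($N{\left(z,U \right)} = -2 - \left(63 - U - z\right) = -2 + \left(-63 + U + z\right) = -65 + U + z$)
$\left(\frac{b{\left(t \right)}}{-1275} + \frac{2322}{-757}\right) + N{\left(7,47 \right)} = \left(- \frac{17}{-1275} + \frac{2322}{-757}\right) + \left(-65 + 47 + 7\right) = \left(\left(-17\right) \left(- \frac{1}{1275}\right) + 2322 \left(- \frac{1}{757}\right)\right) - 11 = \left(\frac{1}{75} - \frac{2322}{757}\right) - 11 = - \frac{173393}{56775} - 11 = - \frac{797918}{56775}$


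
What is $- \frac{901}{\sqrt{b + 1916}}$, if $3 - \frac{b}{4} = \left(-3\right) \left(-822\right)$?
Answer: $\frac{901 i \sqrt{31}}{496} \approx 10.114 i$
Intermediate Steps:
$b = -9852$ ($b = 12 - 4 \left(\left(-3\right) \left(-822\right)\right) = 12 - 9864 = -9852$)
$- \frac{901}{\sqrt{b + 1916}} = - \frac{901}{\sqrt{-9852 + 1916}} = - \frac{901}{\sqrt{-7936}} = - \frac{901}{16 i \sqrt{31}} = - 901 \left(- \frac{i \sqrt{31}}{496}\right) = \frac{901 i \sqrt{31}}{496}$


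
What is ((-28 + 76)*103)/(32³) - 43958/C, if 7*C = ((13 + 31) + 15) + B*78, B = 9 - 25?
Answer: 630549289/2435072 ≈ 258.94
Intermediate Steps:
B = -16
C = -1189/7 (C = (((13 + 31) + 15) - 16*78)/7 = ((44 + 15) - 1248)/7 = (59 - 1248)/7 = (⅐)*(-1189) = -1189/7 ≈ -169.86)
((-28 + 76)*103)/(32³) - 43958/C = ((-28 + 76)*103)/(32³) - 43958/(-1189/7) = (48*103)/32768 - 43958*(-7/1189) = 4944*(1/32768) + 307706/1189 = 309/2048 + 307706/1189 = 630549289/2435072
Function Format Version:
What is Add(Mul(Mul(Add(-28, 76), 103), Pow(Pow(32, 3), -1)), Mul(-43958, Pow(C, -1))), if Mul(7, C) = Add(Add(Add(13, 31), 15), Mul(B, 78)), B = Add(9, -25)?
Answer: Rational(630549289, 2435072) ≈ 258.94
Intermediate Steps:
B = -16
C = Rational(-1189, 7) (C = Mul(Rational(1, 7), Add(Add(Add(13, 31), 15), Mul(-16, 78))) = Mul(Rational(1, 7), Add(Add(44, 15), -1248)) = Mul(Rational(1, 7), Add(59, -1248)) = Mul(Rational(1, 7), -1189) = Rational(-1189, 7) ≈ -169.86)
Add(Mul(Mul(Add(-28, 76), 103), Pow(Pow(32, 3), -1)), Mul(-43958, Pow(C, -1))) = Add(Mul(Mul(Add(-28, 76), 103), Pow(Pow(32, 3), -1)), Mul(-43958, Pow(Rational(-1189, 7), -1))) = Add(Mul(Mul(48, 103), Pow(32768, -1)), Mul(-43958, Rational(-7, 1189))) = Add(Mul(4944, Rational(1, 32768)), Rational(307706, 1189)) = Add(Rational(309, 2048), Rational(307706, 1189)) = Rational(630549289, 2435072)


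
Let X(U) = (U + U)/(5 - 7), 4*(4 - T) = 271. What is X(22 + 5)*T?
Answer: 6885/4 ≈ 1721.3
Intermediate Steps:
T = -255/4 (T = 4 - 1/4*271 = 4 - 271/4 = -255/4 ≈ -63.750)
X(U) = -U (X(U) = (2*U)/(-2) = (2*U)*(-1/2) = -U)
X(22 + 5)*T = -(22 + 5)*(-255/4) = -1*27*(-255/4) = -27*(-255/4) = 6885/4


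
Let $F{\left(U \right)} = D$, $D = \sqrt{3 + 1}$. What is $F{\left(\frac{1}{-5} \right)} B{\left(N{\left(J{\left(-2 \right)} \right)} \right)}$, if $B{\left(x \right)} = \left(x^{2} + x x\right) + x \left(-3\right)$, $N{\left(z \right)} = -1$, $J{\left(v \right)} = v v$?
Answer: $10$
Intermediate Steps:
$D = 2$ ($D = \sqrt{4} = 2$)
$J{\left(v \right)} = v^{2}$
$F{\left(U \right)} = 2$
$B{\left(x \right)} = - 3 x + 2 x^{2}$ ($B{\left(x \right)} = \left(x^{2} + x^{2}\right) - 3 x = 2 x^{2} - 3 x = - 3 x + 2 x^{2}$)
$F{\left(\frac{1}{-5} \right)} B{\left(N{\left(J{\left(-2 \right)} \right)} \right)} = 2 \left(- (-3 + 2 \left(-1\right))\right) = 2 \left(- (-3 - 2)\right) = 2 \left(\left(-1\right) \left(-5\right)\right) = 2 \cdot 5 = 10$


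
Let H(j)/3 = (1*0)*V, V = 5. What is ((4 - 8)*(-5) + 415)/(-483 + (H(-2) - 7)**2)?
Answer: -435/434 ≈ -1.0023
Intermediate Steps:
H(j) = 0 (H(j) = 3*((1*0)*5) = 3*(0*5) = 3*0 = 0)
((4 - 8)*(-5) + 415)/(-483 + (H(-2) - 7)**2) = ((4 - 8)*(-5) + 415)/(-483 + (0 - 7)**2) = (-4*(-5) + 415)/(-483 + (-7)**2) = (20 + 415)/(-483 + 49) = 435/(-434) = 435*(-1/434) = -435/434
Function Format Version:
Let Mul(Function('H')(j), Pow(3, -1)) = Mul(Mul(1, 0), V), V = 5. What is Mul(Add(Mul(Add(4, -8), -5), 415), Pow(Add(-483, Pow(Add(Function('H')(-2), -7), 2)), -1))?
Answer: Rational(-435, 434) ≈ -1.0023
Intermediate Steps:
Function('H')(j) = 0 (Function('H')(j) = Mul(3, Mul(Mul(1, 0), 5)) = Mul(3, Mul(0, 5)) = Mul(3, 0) = 0)
Mul(Add(Mul(Add(4, -8), -5), 415), Pow(Add(-483, Pow(Add(Function('H')(-2), -7), 2)), -1)) = Mul(Add(Mul(Add(4, -8), -5), 415), Pow(Add(-483, Pow(Add(0, -7), 2)), -1)) = Mul(Add(Mul(-4, -5), 415), Pow(Add(-483, Pow(-7, 2)), -1)) = Mul(Add(20, 415), Pow(Add(-483, 49), -1)) = Mul(435, Pow(-434, -1)) = Mul(435, Rational(-1, 434)) = Rational(-435, 434)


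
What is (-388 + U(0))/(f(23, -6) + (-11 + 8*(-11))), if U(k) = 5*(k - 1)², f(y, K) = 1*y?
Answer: 383/76 ≈ 5.0395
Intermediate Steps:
f(y, K) = y
U(k) = 5*(-1 + k)²
(-388 + U(0))/(f(23, -6) + (-11 + 8*(-11))) = (-388 + 5*(-1 + 0)²)/(23 + (-11 + 8*(-11))) = (-388 + 5*(-1)²)/(23 + (-11 - 88)) = (-388 + 5*1)/(23 - 99) = (-388 + 5)/(-76) = -383*(-1/76) = 383/76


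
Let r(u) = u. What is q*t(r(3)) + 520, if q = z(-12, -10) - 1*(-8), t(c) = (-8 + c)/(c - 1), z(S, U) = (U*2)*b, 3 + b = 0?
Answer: 350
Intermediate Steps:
b = -3 (b = -3 + 0 = -3)
z(S, U) = -6*U (z(S, U) = (U*2)*(-3) = (2*U)*(-3) = -6*U)
t(c) = (-8 + c)/(-1 + c)
q = 68 (q = -6*(-10) - 1*(-8) = 60 + 8 = 68)
q*t(r(3)) + 520 = 68*((-8 + 3)/(-1 + 3)) + 520 = 68*(-5/2) + 520 = -170 + 520 = 350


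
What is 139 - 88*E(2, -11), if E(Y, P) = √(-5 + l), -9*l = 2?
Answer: 139 - 88*I*√47/3 ≈ 139.0 - 201.1*I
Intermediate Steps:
l = -2/9 (l = -⅑*2 = -2/9 ≈ -0.22222)
E(Y, P) = I*√47/3 (E(Y, P) = √(-5 - 2/9) = √(-47/9) = I*√47/3)
139 - 88*E(2, -11) = 139 - 88*I*√47/3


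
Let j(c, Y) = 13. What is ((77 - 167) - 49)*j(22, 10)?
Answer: -1807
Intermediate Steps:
((77 - 167) - 49)*j(22, 10) = ((77 - 167) - 49)*13 = (-90 - 49)*13 = -139*13 = -1807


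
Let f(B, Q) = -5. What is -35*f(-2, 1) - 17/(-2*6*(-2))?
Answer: 4183/24 ≈ 174.29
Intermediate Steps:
-35*f(-2, 1) - 17/(-2*6*(-2)) = -35*(-5) - 17/(-2*6*(-2)) = 175 - 17/((-12*(-2))) = 175 - 17/24 = 4183/24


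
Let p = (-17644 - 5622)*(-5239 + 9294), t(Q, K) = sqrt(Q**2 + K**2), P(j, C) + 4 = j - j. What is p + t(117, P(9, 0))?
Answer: -94343630 + sqrt(13705) ≈ -9.4344e+7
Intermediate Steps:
P(j, C) = -4 (P(j, C) = -4 + (j - j) = -4 + 0 = -4)
t(Q, K) = sqrt(K**2 + Q**2)
p = -94343630 (p = -23266*4055 = -94343630)
p + t(117, P(9, 0)) = -94343630 + sqrt((-4)**2 + 117**2) = -94343630 + sqrt(16 + 13689) = -94343630 + sqrt(13705)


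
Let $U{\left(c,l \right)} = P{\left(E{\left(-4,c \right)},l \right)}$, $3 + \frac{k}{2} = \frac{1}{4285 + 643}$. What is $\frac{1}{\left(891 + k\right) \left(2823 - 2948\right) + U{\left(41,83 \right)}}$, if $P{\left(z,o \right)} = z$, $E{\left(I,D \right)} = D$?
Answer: $- \frac{2464}{272479101} \approx -9.0429 \cdot 10^{-6}$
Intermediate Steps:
$k = - \frac{14783}{2464}$ ($k = -6 + \frac{2}{4285 + 643} = -6 + \frac{2}{4928} = -6 + 2 \cdot \frac{1}{4928} = -6 + \frac{1}{2464} = - \frac{14783}{2464} \approx -5.9996$)
$U{\left(c,l \right)} = c$
$\frac{1}{\left(891 + k\right) \left(2823 - 2948\right) + U{\left(41,83 \right)}} = \frac{1}{\left(891 - \frac{14783}{2464}\right) \left(2823 - 2948\right) + 41} = \frac{1}{\frac{2180641}{2464} \left(-125\right) + 41} = \frac{1}{- \frac{272580125}{2464} + 41} = \frac{1}{- \frac{272479101}{2464}} = - \frac{2464}{272479101}$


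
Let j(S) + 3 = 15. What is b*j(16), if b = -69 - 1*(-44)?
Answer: -300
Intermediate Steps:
j(S) = 12 (j(S) = -3 + 15 = 12)
b = -25 (b = -69 + 44 = -25)
b*j(16) = -25*12 = -300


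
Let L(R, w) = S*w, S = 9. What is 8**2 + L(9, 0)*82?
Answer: 64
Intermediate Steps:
L(R, w) = 9*w
8**2 + L(9, 0)*82 = 8**2 + (9*0)*82 = 64 + 0*82 = 64 + 0 = 64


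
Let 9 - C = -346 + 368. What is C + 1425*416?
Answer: 592787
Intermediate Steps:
C = -13 (C = 9 - (-346 + 368) = 9 - 1*22 = 9 - 22 = -13)
C + 1425*416 = -13 + 1425*416 = -13 + 592800 = 592787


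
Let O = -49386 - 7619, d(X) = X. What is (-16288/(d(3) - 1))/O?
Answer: 8144/57005 ≈ 0.14286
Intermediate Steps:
O = -57005
(-16288/(d(3) - 1))/O = -16288/(3 - 1)/(-57005) = -16288/2*(-1/57005) = -16288*½*(-1/57005) = -8144*(-1/57005) = 8144/57005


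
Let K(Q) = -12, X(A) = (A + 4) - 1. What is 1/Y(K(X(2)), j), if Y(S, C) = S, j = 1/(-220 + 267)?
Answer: -1/12 ≈ -0.083333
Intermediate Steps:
X(A) = 3 + A (X(A) = (4 + A) - 1 = 3 + A)
j = 1/47 ≈ 0.021277
1/Y(K(X(2)), j) = 1/(-12) = -1/12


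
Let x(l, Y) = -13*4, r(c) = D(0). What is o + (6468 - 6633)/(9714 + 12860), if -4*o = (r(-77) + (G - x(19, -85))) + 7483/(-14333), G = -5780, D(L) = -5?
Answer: 463772406137/323553142 ≈ 1433.4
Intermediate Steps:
r(c) = -5
x(l, Y) = -52
o = 20544643/14333 (o = -((-5 + (-5780 - 1*(-52))) + 7483/(-14333))/4 = -((-5 + (-5780 + 52)) + 7483*(-1/14333))/4 = -((-5 - 5728) - 7483/14333)/4 = -(-5733 - 7483/14333)/4 = -¼*(-82178572/14333) = 20544643/14333 ≈ 1433.4)
o + (6468 - 6633)/(9714 + 12860) = 20544643/14333 + (6468 - 6633)/(9714 + 12860) = 20544643/14333 - 165/22574 = 463772406137/323553142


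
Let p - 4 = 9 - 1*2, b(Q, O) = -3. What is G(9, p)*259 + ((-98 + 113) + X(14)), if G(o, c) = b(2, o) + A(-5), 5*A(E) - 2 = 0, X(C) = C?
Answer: -3222/5 ≈ -644.40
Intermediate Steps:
A(E) = 2/5 (A(E) = 2/5 + (1/5)*0 = 2/5 + 0 = 2/5)
p = 11 (p = 4 + (9 - 1*2) = 4 + (9 - 2) = 4 + 7 = 11)
G(o, c) = -13/5 (G(o, c) = -3 + 2/5 = -13/5)
G(9, p)*259 + ((-98 + 113) + X(14)) = -13/5*259 + ((-98 + 113) + 14) = -3367/5 + (15 + 14) = -3367/5 + 29 = -3222/5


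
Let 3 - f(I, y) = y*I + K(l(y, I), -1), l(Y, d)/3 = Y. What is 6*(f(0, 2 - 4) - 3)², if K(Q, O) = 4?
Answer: 96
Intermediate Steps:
l(Y, d) = 3*Y
f(I, y) = -1 - I*y (f(I, y) = 3 - (y*I + 4) = 3 - (I*y + 4) = 3 - (4 + I*y) = 3 + (-4 - I*y) = -1 - I*y)
6*(f(0, 2 - 4) - 3)² = 6*((-1 - 1*0*(2 - 4)) - 3)² = 6*((-1 - 1*0*(-2)) - 3)² = 6*((-1 + 0) - 3)² = 6*(-1 - 3)² = 6*(-4)² = 6*16 = 96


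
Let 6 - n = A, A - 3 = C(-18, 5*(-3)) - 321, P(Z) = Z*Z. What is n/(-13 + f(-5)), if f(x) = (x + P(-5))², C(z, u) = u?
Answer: 113/129 ≈ 0.87597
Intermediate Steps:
P(Z) = Z²
A = -333 (A = 3 + (5*(-3) - 321) = 3 + (-15 - 321) = 3 - 336 = -333)
f(x) = (25 + x)² (f(x) = (x + (-5)²)² = (x + 25)² = (25 + x)²)
n = 339 (n = 6 - 1*(-333) = 6 + 333 = 339)
n/(-13 + f(-5)) = 339/(-13 + (25 - 5)²) = 339/(-13 + 20²) = 339/(-13 + 400) = 339/387 = (1/387)*339 = 113/129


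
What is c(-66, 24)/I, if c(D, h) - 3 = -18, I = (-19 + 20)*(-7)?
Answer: 15/7 ≈ 2.1429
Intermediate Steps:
I = -7 (I = 1*(-7) = -7)
c(D, h) = -15 (c(D, h) = 3 - 18 = -15)
c(-66, 24)/I = -15/(-7) = -15*(-⅐) = 15/7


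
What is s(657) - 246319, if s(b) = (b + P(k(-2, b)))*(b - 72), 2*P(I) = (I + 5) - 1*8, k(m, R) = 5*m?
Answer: 268447/2 ≈ 1.3422e+5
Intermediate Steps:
P(I) = -3/2 + I/2 (P(I) = ((I + 5) - 1*8)/2 = ((5 + I) - 8)/2 = (-3 + I)/2 = -3/2 + I/2)
s(b) = (-72 + b)*(-13/2 + b) (s(b) = (b + (-3/2 + (5*(-2))/2))*(b - 72) = (b + (-3/2 + (½)*(-10)))*(-72 + b) = (b + (-3/2 - 5))*(-72 + b) = (b - 13/2)*(-72 + b) = (-13/2 + b)*(-72 + b) = (-72 + b)*(-13/2 + b))
s(657) - 246319 = (468 + 657² - 157/2*657) - 246319 = (468 + 431649 - 103149/2) - 246319 = 761085/2 - 246319 = 268447/2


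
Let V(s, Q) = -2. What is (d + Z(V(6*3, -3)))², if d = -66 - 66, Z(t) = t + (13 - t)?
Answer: 14161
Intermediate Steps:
Z(t) = 13
d = -132
(d + Z(V(6*3, -3)))² = (-132 + 13)² = (-119)² = 14161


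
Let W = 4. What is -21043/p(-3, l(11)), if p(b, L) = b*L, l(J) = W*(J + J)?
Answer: 1913/24 ≈ 79.708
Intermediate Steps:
l(J) = 8*J (l(J) = 4*(J + J) = 4*(2*J) = 8*J)
p(b, L) = L*b
-21043/p(-3, l(11)) = -21043/((8*11)*(-3)) = -21043/(88*(-3)) = -21043/(-264) = -21043*(-1/264) = 1913/24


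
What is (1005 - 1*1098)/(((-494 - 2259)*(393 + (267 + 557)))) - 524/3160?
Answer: -438829061/2646816790 ≈ -0.16580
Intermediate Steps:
(1005 - 1*1098)/(((-494 - 2259)*(393 + (267 + 557)))) - 524/3160 = (1005 - 1098)/((-2753*(393 + 824))) - 524*1/3160 = -93/((-2753*1217)) - 131/790 = -93/(-3350401) - 131/790 = -93*(-1/3350401) - 131/790 = 93/3350401 - 131/790 = -438829061/2646816790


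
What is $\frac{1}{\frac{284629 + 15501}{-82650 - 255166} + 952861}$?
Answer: $\frac{168908}{160945695723} \approx 1.0495 \cdot 10^{-6}$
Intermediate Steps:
$\frac{1}{\frac{284629 + 15501}{-82650 - 255166} + 952861} = \frac{1}{\frac{300130}{-337816} + 952861} = \frac{1}{300130 \left(- \frac{1}{337816}\right) + 952861} = \frac{1}{- \frac{150065}{168908} + 952861} = \frac{1}{\frac{160945695723}{168908}} = \frac{168908}{160945695723}$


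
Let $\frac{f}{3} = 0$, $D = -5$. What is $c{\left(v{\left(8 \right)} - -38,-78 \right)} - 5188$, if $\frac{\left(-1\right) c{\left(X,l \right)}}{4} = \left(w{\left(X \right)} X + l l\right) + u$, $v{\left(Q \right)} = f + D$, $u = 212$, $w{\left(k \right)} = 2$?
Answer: $-30636$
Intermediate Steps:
$f = 0$ ($f = 3 \cdot 0 = 0$)
$v{\left(Q \right)} = -5$ ($v{\left(Q \right)} = 0 - 5 = -5$)
$c{\left(X,l \right)} = -848 - 8 X - 4 l^{2}$ ($c{\left(X,l \right)} = - 4 \left(\left(2 X + l l\right) + 212\right) = - 4 \left(\left(2 X + l^{2}\right) + 212\right) = - 4 \left(\left(l^{2} + 2 X\right) + 212\right) = - 4 \left(212 + l^{2} + 2 X\right) = -848 - 8 X - 4 l^{2}$)
$c{\left(v{\left(8 \right)} - -38,-78 \right)} - 5188 = \left(-848 - 8 \left(-5 - -38\right) - 4 \left(-78\right)^{2}\right) - 5188 = \left(-848 - 8 \left(-5 + 38\right) - 24336\right) - 5188 = \left(-848 - 264 - 24336\right) - 5188 = -25448 - 5188 = -30636$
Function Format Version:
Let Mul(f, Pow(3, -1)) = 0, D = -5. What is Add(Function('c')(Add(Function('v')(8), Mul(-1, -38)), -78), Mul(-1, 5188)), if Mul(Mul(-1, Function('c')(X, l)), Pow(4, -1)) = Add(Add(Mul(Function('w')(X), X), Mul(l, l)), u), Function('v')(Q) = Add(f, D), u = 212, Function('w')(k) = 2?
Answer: -30636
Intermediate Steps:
f = 0 (f = Mul(3, 0) = 0)
Function('v')(Q) = -5 (Function('v')(Q) = Add(0, -5) = -5)
Function('c')(X, l) = Add(-848, Mul(-8, X), Mul(-4, Pow(l, 2))) (Function('c')(X, l) = Mul(-4, Add(Add(Mul(2, X), Mul(l, l)), 212)) = Mul(-4, Add(Add(Mul(2, X), Pow(l, 2)), 212)) = Mul(-4, Add(Add(Pow(l, 2), Mul(2, X)), 212)) = Mul(-4, Add(212, Pow(l, 2), Mul(2, X))) = Add(-848, Mul(-8, X), Mul(-4, Pow(l, 2))))
Add(Function('c')(Add(Function('v')(8), Mul(-1, -38)), -78), Mul(-1, 5188)) = Add(Add(-848, Mul(-8, Add(-5, Mul(-1, -38))), Mul(-4, Pow(-78, 2))), Mul(-1, 5188)) = Add(Add(-848, Mul(-8, Add(-5, 38)), Mul(-4, 6084)), -5188) = Add(Add(-848, Mul(-8, 33), -24336), -5188) = Add(Add(-848, -264, -24336), -5188) = Add(-25448, -5188) = -30636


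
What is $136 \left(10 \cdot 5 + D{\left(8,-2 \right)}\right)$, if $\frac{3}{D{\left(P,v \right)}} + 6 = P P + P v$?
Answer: $\frac{47668}{7} \approx 6809.7$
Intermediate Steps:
$D{\left(P,v \right)} = \frac{3}{-6 + P^{2} + P v}$ ($D{\left(P,v \right)} = \frac{3}{-6 + \left(P P + P v\right)} = \frac{3}{-6 + \left(P^{2} + P v\right)} = \frac{3}{-6 + P^{2} + P v}$)
$136 \left(10 \cdot 5 + D{\left(8,-2 \right)}\right) = 136 \left(10 \cdot 5 + \frac{3}{-6 + 8^{2} + 8 \left(-2\right)}\right) = 136 \left(50 + \frac{3}{-6 + 64 - 16}\right) = 136 \left(50 + \frac{3}{42}\right) = 136 \left(50 + 3 \cdot \frac{1}{42}\right) = 136 \left(50 + \frac{1}{14}\right) = 136 \cdot \frac{701}{14} = \frac{47668}{7}$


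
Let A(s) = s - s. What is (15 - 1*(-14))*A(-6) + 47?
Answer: 47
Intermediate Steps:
A(s) = 0
(15 - 1*(-14))*A(-6) + 47 = (15 - 1*(-14))*0 + 47 = (15 + 14)*0 + 47 = 29*0 + 47 = 0 + 47 = 47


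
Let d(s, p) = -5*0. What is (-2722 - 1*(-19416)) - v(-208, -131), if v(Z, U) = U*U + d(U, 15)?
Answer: -467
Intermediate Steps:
d(s, p) = 0
v(Z, U) = U² (v(Z, U) = U*U + 0 = U² + 0 = U²)
(-2722 - 1*(-19416)) - v(-208, -131) = (-2722 - 1*(-19416)) - 1*(-131)² = (-2722 + 19416) - 1*17161 = 16694 - 17161 = -467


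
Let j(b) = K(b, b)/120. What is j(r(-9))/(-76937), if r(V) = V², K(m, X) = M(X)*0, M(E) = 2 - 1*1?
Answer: 0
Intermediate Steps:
M(E) = 1 (M(E) = 2 - 1 = 1)
K(m, X) = 0 (K(m, X) = 1*0 = 0)
j(b) = 0 (j(b) = 0/120 = 0*(1/120) = 0)
j(r(-9))/(-76937) = 0/(-76937) = 0*(-1/76937) = 0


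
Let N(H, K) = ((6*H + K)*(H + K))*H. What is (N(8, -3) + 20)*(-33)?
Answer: -60060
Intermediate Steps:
N(H, K) = H*(H + K)*(K + 6*H) (N(H, K) = ((K + 6*H)*(H + K))*H = ((H + K)*(K + 6*H))*H = H*(H + K)*(K + 6*H))
(N(8, -3) + 20)*(-33) = (8*((-3)² + 6*8² + 7*8*(-3)) + 20)*(-33) = (8*(9 + 6*64 - 168) + 20)*(-33) = (8*(9 + 384 - 168) + 20)*(-33) = (8*225 + 20)*(-33) = (1800 + 20)*(-33) = 1820*(-33) = -60060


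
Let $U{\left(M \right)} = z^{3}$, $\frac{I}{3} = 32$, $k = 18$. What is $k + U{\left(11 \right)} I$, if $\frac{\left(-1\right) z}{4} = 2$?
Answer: $-49134$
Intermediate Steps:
$z = -8$ ($z = \left(-4\right) 2 = -8$)
$I = 96$ ($I = 3 \cdot 32 = 96$)
$U{\left(M \right)} = -512$ ($U{\left(M \right)} = \left(-8\right)^{3} = -512$)
$k + U{\left(11 \right)} I = 18 - 49152 = -49134$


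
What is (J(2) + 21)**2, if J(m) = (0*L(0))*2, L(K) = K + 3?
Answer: 441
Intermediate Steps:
L(K) = 3 + K
J(m) = 0 (J(m) = (0*(3 + 0))*2 = (0*3)*2 = 0*2 = 0)
(J(2) + 21)**2 = (0 + 21)**2 = 21**2 = 441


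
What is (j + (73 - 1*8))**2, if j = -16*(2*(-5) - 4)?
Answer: 83521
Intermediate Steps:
j = 224 (j = -16*(-10 - 4) = -16*(-14) = 224)
(j + (73 - 1*8))**2 = (224 + (73 - 1*8))**2 = (224 + (73 - 8))**2 = (224 + 65)**2 = 289**2 = 83521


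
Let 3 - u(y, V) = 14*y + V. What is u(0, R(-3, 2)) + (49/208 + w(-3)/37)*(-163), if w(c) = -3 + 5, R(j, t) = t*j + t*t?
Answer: -324847/7696 ≈ -42.210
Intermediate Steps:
R(j, t) = t**2 + j*t (R(j, t) = j*t + t**2 = t**2 + j*t)
u(y, V) = 3 - V - 14*y (u(y, V) = 3 - (14*y + V) = 3 - (V + 14*y) = 3 + (-V - 14*y) = 3 - V - 14*y)
w(c) = 2
u(0, R(-3, 2)) + (49/208 + w(-3)/37)*(-163) = (3 - 2*(-3 + 2) - 14*0) + (49/208 + 2/37)*(-163) = (3 - 2*(-1) + 0) + (49*(1/208) + 2*(1/37))*(-163) = (3 - 1*(-2) + 0) + (49/208 + 2/37)*(-163) = (3 + 2 + 0) + (2229/7696)*(-163) = 5 - 363327/7696 = -324847/7696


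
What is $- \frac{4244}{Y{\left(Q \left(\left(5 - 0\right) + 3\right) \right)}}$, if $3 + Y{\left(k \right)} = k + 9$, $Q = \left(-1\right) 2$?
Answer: $\frac{2122}{5} \approx 424.4$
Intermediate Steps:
$Q = -2$
$Y{\left(k \right)} = 6 + k$ ($Y{\left(k \right)} = -3 + \left(k + 9\right) = -3 + \left(9 + k\right) = 6 + k$)
$- \frac{4244}{Y{\left(Q \left(\left(5 - 0\right) + 3\right) \right)}} = - \frac{4244}{6 - 2 \left(\left(5 - 0\right) + 3\right)} = - \frac{4244}{6 - 2 \left(\left(5 + 0\right) + 3\right)} = - \frac{4244}{6 - 2 \left(5 + 3\right)} = - \frac{4244}{6 - 16} = - \frac{4244}{-10} = \left(-4244\right) \left(- \frac{1}{10}\right) = \frac{2122}{5}$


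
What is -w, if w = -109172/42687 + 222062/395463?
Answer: 11231442014/5627043027 ≈ 1.9960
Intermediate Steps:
w = -11231442014/5627043027 (w = -109172*1/42687 + 222062*(1/395463) = -109172/42687 + 222062/395463 = -11231442014/5627043027 ≈ -1.9960)
-w = -1*(-11231442014/5627043027) = 11231442014/5627043027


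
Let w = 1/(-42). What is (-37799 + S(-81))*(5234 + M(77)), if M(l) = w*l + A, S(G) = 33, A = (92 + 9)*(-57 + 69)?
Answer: -730111195/3 ≈ -2.4337e+8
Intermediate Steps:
A = 1212 (A = 101*12 = 1212)
w = -1/42 ≈ -0.023810
M(l) = 1212 - l/42 (M(l) = -l/42 + 1212 = 1212 - l/42)
(-37799 + S(-81))*(5234 + M(77)) = (-37799 + 33)*(5234 + (1212 - 1/42*77)) = -37766*(5234 + (1212 - 11/6)) = -37766*(5234 + 7261/6) = -37766*38665/6 = -730111195/3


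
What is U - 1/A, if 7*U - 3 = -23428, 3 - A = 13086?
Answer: -43781324/13083 ≈ -3346.4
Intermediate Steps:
A = -13083 (A = 3 - 1*13086 = 3 - 13086 = -13083)
U = -23425/7 (U = 3/7 + (1/7)*(-23428) = 3/7 - 23428/7 = -23425/7 ≈ -3346.4)
U - 1/A = -23425/7 - 1/(-13083) = -23425/7 - 1*(-1/13083) = -23425/7 + 1/13083 = -43781324/13083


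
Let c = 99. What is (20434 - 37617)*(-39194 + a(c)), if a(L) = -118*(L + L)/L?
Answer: 677525690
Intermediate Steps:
a(L) = -236 (a(L) = -118/(L/((2*L))) = -118/(L*(1/(2*L))) = -118/½ = -118*2 = -236)
(20434 - 37617)*(-39194 + a(c)) = (20434 - 37617)*(-39194 - 236) = -17183*(-39430) = 677525690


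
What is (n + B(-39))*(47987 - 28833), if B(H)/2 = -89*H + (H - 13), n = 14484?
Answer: 408401588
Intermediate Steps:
B(H) = -26 - 176*H (B(H) = 2*(-89*H + (H - 13)) = 2*(-89*H + (-13 + H)) = 2*(-13 - 88*H) = -26 - 176*H)
(n + B(-39))*(47987 - 28833) = (14484 + (-26 - 176*(-39)))*(47987 - 28833) = (14484 + (-26 + 6864))*19154 = (14484 + 6838)*19154 = 21322*19154 = 408401588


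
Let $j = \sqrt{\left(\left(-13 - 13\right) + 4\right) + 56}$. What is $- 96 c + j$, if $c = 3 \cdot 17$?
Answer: $-4896 + \sqrt{34} \approx -4890.2$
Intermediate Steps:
$c = 51$
$j = \sqrt{34}$ ($j = \sqrt{\left(-26 + 4\right) + 56} = \sqrt{-22 + 56} = \sqrt{34} \approx 5.8309$)
$- 96 c + j = \left(-96\right) 51 + \sqrt{34} = -4896 + \sqrt{34}$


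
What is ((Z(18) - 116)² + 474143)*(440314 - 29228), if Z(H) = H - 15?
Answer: 200162706432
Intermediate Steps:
Z(H) = -15 + H
((Z(18) - 116)² + 474143)*(440314 - 29228) = (((-15 + 18) - 116)² + 474143)*(440314 - 29228) = ((3 - 116)² + 474143)*411086 = ((-113)² + 474143)*411086 = (12769 + 474143)*411086 = 486912*411086 = 200162706432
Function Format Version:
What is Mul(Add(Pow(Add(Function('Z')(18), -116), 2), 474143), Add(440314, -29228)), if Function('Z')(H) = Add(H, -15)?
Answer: 200162706432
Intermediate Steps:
Function('Z')(H) = Add(-15, H)
Mul(Add(Pow(Add(Function('Z')(18), -116), 2), 474143), Add(440314, -29228)) = Mul(Add(Pow(Add(Add(-15, 18), -116), 2), 474143), Add(440314, -29228)) = Mul(Add(Pow(Add(3, -116), 2), 474143), 411086) = Mul(Add(Pow(-113, 2), 474143), 411086) = Mul(Add(12769, 474143), 411086) = Mul(486912, 411086) = 200162706432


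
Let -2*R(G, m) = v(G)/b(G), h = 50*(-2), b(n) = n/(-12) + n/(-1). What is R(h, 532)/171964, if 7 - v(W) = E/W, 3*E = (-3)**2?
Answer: -2109/11177660000 ≈ -1.8868e-7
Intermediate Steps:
E = 3 (E = (1/3)*(-3)**2 = (1/3)*9 = 3)
v(W) = 7 - 3/W
b(n) = -13*n/12 (b(n) = n*(-1/12) + n*(-1) = -n/12 - n = -13*n/12)
h = -100
R(G, m) = 6*(7 - 3/G)/(13*G) (R(G, m) = -(7 - 3/G)/(2*((-13*G/12))) = -(7 - 3/G)*(-12/(13*G))/2 = -(-6)*(7 - 3/G)/(13*G) = 6*(7 - 3/G)/(13*G))
R(h, 532)/171964 = ((6/13)*(-3 + 7*(-100))/(-100)**2)/171964 = ((6/13)*(1/10000)*(-3 - 700))*(1/171964) = ((6/13)*(1/10000)*(-703))*(1/171964) = -2109/65000*1/171964 = -2109/11177660000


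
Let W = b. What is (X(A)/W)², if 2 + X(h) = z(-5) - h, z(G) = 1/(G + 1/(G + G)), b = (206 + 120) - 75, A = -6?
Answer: 37636/163865601 ≈ 0.00022968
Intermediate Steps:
b = 251 (b = 326 - 75 = 251)
z(G) = 1/(G + 1/(2*G))
X(h) = -112/51 - h (X(h) = -2 + (2*(-5)/(1 + 2*(-5)²) - h) = -2 + (2*(-5)/(1 + 2*25) - h) = -2 + (2*(-5)/(1 + 50) - h) = -2 + (2*(-5)/51 - h) = -2 + (2*(-5)*(1/51) - h) = -2 + (-10/51 - h) = -112/51 - h)
W = 251
(X(A)/W)² = ((-112/51 - 1*(-6))/251)² = ((-112/51 + 6)*(1/251))² = ((194/51)*(1/251))² = (194/12801)² = 37636/163865601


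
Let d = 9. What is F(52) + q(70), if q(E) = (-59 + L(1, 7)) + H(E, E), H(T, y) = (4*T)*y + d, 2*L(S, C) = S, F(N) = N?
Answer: 39205/2 ≈ 19603.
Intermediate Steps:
L(S, C) = S/2
H(T, y) = 9 + 4*T*y (H(T, y) = (4*T)*y + 9 = 4*T*y + 9 = 9 + 4*T*y)
q(E) = -99/2 + 4*E**2 (q(E) = (-59 + (1/2)*1) + (9 + 4*E*E) = (-59 + 1/2) + (9 + 4*E**2) = -117/2 + (9 + 4*E**2) = -99/2 + 4*E**2)
F(52) + q(70) = 52 + (-99/2 + 4*70**2) = 52 + (-99/2 + 4*4900) = 52 + (-99/2 + 19600) = 52 + 39101/2 = 39205/2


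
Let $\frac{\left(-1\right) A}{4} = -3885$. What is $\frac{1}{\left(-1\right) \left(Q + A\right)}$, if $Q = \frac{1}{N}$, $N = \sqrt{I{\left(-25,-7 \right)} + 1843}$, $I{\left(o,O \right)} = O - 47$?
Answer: $- \frac{27801060}{432028472399} + \frac{\sqrt{1789}}{432028472399} \approx -6.435 \cdot 10^{-5}$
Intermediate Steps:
$I{\left(o,O \right)} = -47 + O$
$A = 15540$ ($A = \left(-4\right) \left(-3885\right) = 15540$)
$N = \sqrt{1789}$ ($N = \sqrt{\left(-47 - 7\right) + 1843} = \sqrt{-54 + 1843} = \sqrt{1789} \approx 42.297$)
$Q = \frac{\sqrt{1789}}{1789}$ ($Q = \frac{1}{\sqrt{1789}} = \frac{\sqrt{1789}}{1789} \approx 0.023643$)
$\frac{1}{\left(-1\right) \left(Q + A\right)} = \frac{1}{\left(-1\right) \left(\frac{\sqrt{1789}}{1789} + 15540\right)} = \frac{1}{\left(-1\right) \left(15540 + \frac{\sqrt{1789}}{1789}\right)} = \frac{1}{-15540 - \frac{\sqrt{1789}}{1789}}$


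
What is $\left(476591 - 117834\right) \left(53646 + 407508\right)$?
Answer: $165442225578$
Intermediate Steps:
$\left(476591 - 117834\right) \left(53646 + 407508\right) = 358757 \cdot 461154 = 165442225578$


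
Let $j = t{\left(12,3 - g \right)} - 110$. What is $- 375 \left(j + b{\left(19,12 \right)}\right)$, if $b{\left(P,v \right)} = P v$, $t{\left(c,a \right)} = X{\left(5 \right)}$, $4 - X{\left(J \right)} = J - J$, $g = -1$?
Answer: $-45750$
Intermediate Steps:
$X{\left(J \right)} = 4$ ($X{\left(J \right)} = 4 - \left(J - J\right) = 4 - 0 = 4 + 0 = 4$)
$t{\left(c,a \right)} = 4$
$j = -106$ ($j = 4 - 110 = -106$)
$- 375 \left(j + b{\left(19,12 \right)}\right) = - 375 \left(-106 + 19 \cdot 12\right) = - 375 \left(-106 + 228\right) = \left(-375\right) 122 = -45750$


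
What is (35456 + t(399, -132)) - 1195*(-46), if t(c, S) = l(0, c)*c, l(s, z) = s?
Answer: 90426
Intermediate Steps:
t(c, S) = 0 (t(c, S) = 0*c = 0)
(35456 + t(399, -132)) - 1195*(-46) = (35456 + 0) - 1195*(-46) = 35456 + 54970 = 90426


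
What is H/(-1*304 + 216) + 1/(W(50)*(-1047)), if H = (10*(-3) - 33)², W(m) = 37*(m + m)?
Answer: -3843877297/85225800 ≈ -45.102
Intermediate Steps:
W(m) = 74*m (W(m) = 37*(2*m) = 74*m)
H = 3969 (H = (-30 - 33)² = (-63)² = 3969)
H/(-1*304 + 216) + 1/(W(50)*(-1047)) = 3969/(-1*304 + 216) + 1/((74*50)*(-1047)) = 3969/(-304 + 216) - 1/1047/3700 = 3969/(-88) + (1/3700)*(-1/1047) = 3969*(-1/88) - 1/3873900 = -3969/88 - 1/3873900 = -3843877297/85225800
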